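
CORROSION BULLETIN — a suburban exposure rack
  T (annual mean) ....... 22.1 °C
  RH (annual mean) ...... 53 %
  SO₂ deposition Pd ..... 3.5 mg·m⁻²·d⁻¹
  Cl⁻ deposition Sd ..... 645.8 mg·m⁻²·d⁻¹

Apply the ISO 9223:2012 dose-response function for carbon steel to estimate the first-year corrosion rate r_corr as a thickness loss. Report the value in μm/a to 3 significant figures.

carbon steel: temperature factor f = -0.054·(12.1) = -0.6534
  SO₂ term: 1.77·3.5^0.52·exp(0.02·53-0.6534) = 5.099
  Cl⁻ term: 0.102·645.8^0.62·exp(0.033·53+0.04·22.1) = 78.41
  r_corr = 5.099 + 78.41 = 83.51 μm/a

r_corr = 83.5 μm/a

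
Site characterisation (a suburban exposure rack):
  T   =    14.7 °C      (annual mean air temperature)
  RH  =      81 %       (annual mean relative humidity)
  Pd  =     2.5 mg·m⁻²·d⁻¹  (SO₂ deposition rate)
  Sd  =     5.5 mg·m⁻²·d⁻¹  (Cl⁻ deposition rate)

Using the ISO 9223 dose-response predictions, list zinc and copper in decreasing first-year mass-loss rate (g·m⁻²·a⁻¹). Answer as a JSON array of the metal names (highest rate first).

zinc: temperature factor f = -0.071·(4.7) = -0.3337
  SO₂ term: 0.0129·2.5^0.44·exp(0.046·81-0.3337) = 0.574
  Cl⁻ term: 0.0175·5.5^0.57·exp(0.008·81+0.085·14.7) = 0.3084
  r_corr = 0.574 + 0.3084 = 0.8824 μm/a
  mass loss = 0.8824 μm/a × 7.14 g/cm³ = 6.301 g·m⁻²·a⁻¹
copper: f(T) = -0.080·(T−10) [T>10 °C] = -0.3760
  SO₂ term: 0.0053·2.5^0.26·exp(0.059·81-0.3760) = 0.5495
  Cl⁻ term: 0.01025·5.5^0.27·exp(0.036·81+0.049·14.7) = 0.6164
  r_corr = 0.5495 + 0.6164 = 1.166 μm/a
  mass loss = 1.166 μm/a × 8.96 g/cm³ = 10.45 g·m⁻²·a⁻¹
Ordering by g·m⁻²·a⁻¹: copper (10.4) > zinc (6.3)

["copper", "zinc"]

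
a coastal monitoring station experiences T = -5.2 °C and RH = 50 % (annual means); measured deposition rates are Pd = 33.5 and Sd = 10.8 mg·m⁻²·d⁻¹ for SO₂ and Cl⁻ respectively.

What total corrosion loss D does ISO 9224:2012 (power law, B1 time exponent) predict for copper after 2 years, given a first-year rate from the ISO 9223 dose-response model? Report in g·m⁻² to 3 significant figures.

copper: f(T) = +0.126·(T−10) [T≤10 °C] = -1.9152
  Pd branch = 0.0053·Pd^0.26·e^(0.059·RH+f) = 0.03717 μm/a
  Sd branch = 0.01025·Sd^0.27·e^(0.036·RH+0.049·T) = 0.09137 μm/a
  sum: 0.03717 + 0.09137 → r_corr = 0.1285 μm/a
Power-law: D(2) = r_corr · 2^0.667
  D(2) = 0.1285 × 2^0.667 = 0.1285 × 1.588 = 0.2041 μm
  Mass loss = 0.2041 μm × 8.96 g/cm³ = 1.829 g·m⁻²

D(2) = 1.83 g·m⁻²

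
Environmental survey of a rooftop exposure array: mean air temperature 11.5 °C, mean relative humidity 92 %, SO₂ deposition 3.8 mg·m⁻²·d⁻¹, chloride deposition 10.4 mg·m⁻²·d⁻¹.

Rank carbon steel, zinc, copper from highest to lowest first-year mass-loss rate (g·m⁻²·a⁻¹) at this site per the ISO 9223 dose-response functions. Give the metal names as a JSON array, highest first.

carbon steel: T>10 °C ⇒ hinge -0.054·(11.5−10) = -0.0810
  SO₂ term: 1.77·3.8^0.52·exp(0.02·92-0.0810) = 20.58
  Cl⁻ term: 0.102·10.4^0.62·exp(0.033·92+0.04·11.5) = 14.37
  r_corr = 20.58 + 14.37 = 34.95 μm/a
  mass loss = 34.95 μm/a × 7.85 g/cm³ = 274.3 g·m⁻²·a⁻¹
zinc: temperature factor f = -0.071·(1.5) = -0.1065
  SO₂ term: 0.0129·3.8^0.44·exp(0.046·92-0.1065) = 1.437
  Cl⁻ term: 0.0175·10.4^0.57·exp(0.008·92+0.085·11.5) = 0.3689
  sum: 1.437 + 0.3689 → r_corr = 1.806 μm/a
  mass loss = 1.806 μm/a × 7.14 g/cm³ = 12.89 g·m⁻²·a⁻¹
copper: f(T) = -0.080·(T−10) [T>10 °C] = -0.1200
  SO₂ term: 0.0053·3.8^0.26·exp(0.059·92-0.1200) = 1.514
  Sd branch = 0.01025·Sd^0.27·e^(0.036·RH+0.049·T) = 0.9299 μm/a
  r_corr = 1.514 + 0.9299 = 2.444 μm/a
  mass loss = 2.444 μm/a × 8.96 g/cm³ = 21.9 g·m⁻²·a⁻¹
Ordering by g·m⁻²·a⁻¹: carbon steel (274) > copper (21.9) > zinc (12.9)

["carbon steel", "copper", "zinc"]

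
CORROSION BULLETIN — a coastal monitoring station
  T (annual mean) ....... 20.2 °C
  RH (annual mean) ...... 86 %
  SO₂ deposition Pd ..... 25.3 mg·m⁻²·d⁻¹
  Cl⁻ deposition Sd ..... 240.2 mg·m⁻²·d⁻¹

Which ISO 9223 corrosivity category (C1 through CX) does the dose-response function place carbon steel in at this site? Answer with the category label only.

carbon steel: T>10 °C ⇒ hinge -0.054·(20.2−10) = -0.5508
  sulphur-dioxide contribution → 30.58 μm/a
  chloride contribution → 116.9 μm/a
  ⇒ r_corr(carbon steel) = 147.5 μm/a
Category bounds: 80…200 μm/a bracket r_corr ⇒ C5

C5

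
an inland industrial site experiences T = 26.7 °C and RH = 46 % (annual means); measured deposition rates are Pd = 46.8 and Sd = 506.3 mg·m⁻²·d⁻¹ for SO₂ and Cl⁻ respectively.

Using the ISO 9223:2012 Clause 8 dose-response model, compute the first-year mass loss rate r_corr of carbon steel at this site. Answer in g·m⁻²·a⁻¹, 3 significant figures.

carbon steel: T>10 °C ⇒ hinge -0.054·(26.7−10) = -0.9018
  sulphur-dioxide contribution → 13.32 μm/a
  chloride contribution → 64.33 μm/a
  ⇒ r_corr(carbon steel) = 77.65 μm/a
Convert to mass loss: 77.65 μm/a × 7.85 g/cm³ = 609.5 g·m⁻²·a⁻¹

r_corr = 610 g·m⁻²·a⁻¹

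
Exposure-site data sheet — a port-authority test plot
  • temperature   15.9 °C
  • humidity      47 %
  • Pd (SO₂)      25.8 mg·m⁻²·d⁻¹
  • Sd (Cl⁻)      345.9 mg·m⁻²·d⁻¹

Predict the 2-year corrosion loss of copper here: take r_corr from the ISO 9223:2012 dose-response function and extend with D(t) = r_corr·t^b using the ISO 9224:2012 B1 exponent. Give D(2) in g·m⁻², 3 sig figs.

D(2) = 10.1 g·m⁻²

copper: T>10 °C ⇒ hinge -0.080·(15.9−10) = -0.4720
  sulphur-dioxide contribution → 0.1232 μm/a
  chloride contribution → 0.5881 μm/a
  total first-year rate 0.7113 μm/a
Power-law: D(2) = r_corr · 2^0.667
  D(2) = 0.7113 × 2^0.667 = 0.7113 × 1.588 = 1.129 μm
  Mass loss = 1.129 μm × 8.96 g/cm³ = 10.12 g·m⁻²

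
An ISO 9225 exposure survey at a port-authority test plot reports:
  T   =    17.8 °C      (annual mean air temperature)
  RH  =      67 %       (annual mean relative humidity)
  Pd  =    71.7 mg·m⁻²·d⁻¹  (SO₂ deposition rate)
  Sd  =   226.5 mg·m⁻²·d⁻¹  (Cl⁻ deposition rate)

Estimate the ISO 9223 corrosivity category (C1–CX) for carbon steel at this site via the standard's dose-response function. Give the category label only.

C5

carbon steel: T>10 °C ⇒ hinge -0.054·(17.8−10) = -0.4212
  Pd branch = 1.77·Pd^0.52·e^(0.02·RH+f) = 40.91 μm/a
  Sd branch = 0.102·Sd^0.62·e^(0.033·RH+0.04·T) = 54.72 μm/a
  sum: 40.91 + 54.72 → r_corr = 95.64 μm/a
95.6 μm/a falls in (80, 200] for carbon steel → category C5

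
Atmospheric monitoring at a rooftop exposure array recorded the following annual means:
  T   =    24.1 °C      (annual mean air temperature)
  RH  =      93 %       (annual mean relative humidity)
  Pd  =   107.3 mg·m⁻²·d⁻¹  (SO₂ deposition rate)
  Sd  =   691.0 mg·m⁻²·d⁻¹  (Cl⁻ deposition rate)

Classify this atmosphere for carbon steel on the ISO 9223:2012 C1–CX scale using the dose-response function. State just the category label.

carbon steel: f(T) = -0.054·(T−10) [T>10 °C] = -0.7614
  sulphur-dioxide contribution → 60.4 μm/a
  chloride contribution → 331.6 μm/a
  total first-year rate 392 μm/a
392 μm/a falls in (200, 700] for carbon steel → category CX

CX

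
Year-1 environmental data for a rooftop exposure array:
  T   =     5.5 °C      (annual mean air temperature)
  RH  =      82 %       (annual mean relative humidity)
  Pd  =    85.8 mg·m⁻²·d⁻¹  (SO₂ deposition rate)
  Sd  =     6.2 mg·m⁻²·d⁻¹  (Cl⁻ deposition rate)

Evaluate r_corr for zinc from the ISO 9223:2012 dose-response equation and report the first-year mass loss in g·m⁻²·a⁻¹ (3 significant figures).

r_corr = 25.0 g·m⁻²·a⁻¹

zinc: f(T) = +0.038·(T−10) [T≤10 °C] = -0.1710
  SO₂ term: 0.0129·85.8^0.44·exp(0.046·82-0.1710) = 3.351
  Cl⁻ term: 0.0175·6.2^0.57·exp(0.008·82+0.085·5.5) = 0.1523
  sum: 3.351 + 0.1523 → r_corr = 3.504 μm/a
Convert to mass loss: 3.504 μm/a × 7.14 g/cm³ = 25.02 g·m⁻²·a⁻¹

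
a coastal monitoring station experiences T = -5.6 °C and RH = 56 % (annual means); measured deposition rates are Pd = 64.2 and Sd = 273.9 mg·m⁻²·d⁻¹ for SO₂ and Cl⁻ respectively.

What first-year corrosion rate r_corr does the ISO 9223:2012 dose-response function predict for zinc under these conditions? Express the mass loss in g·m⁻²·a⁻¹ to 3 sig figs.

r_corr = 7.16 g·m⁻²·a⁻¹

zinc: T≤10 °C ⇒ hinge +0.038·(-5.6−10) = -0.5928
  SO₂ term: 0.0129·64.2^0.44·exp(0.046·56-0.5928) = 0.5851
  Sd branch = 0.0175·Sd^0.57·e^(0.008·RH+0.085·T) = 0.4172 μm/a
  sum: 0.5851 + 0.4172 → r_corr = 1.002 μm/a
Convert to mass loss: 1.002 μm/a × 7.14 g/cm³ = 7.156 g·m⁻²·a⁻¹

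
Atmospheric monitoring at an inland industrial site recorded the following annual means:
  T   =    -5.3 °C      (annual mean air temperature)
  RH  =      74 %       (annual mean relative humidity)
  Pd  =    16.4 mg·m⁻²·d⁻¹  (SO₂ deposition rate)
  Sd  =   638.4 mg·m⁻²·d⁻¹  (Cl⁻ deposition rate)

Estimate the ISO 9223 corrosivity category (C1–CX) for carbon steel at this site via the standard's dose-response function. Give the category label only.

carbon steel: temperature factor f = +0.150·(-15.3) = -2.2950
  Pd branch = 1.77·Pd^0.52·e^(0.02·RH+f) = 3.355 μm/a
  Cl⁻ term: 0.102·638.4^0.62·exp(0.033·74+0.04·-5.3) = 52.03
  sum: 3.355 + 52.03 → r_corr = 55.38 μm/a
Category bounds: 50…80 μm/a bracket r_corr ⇒ C4

C4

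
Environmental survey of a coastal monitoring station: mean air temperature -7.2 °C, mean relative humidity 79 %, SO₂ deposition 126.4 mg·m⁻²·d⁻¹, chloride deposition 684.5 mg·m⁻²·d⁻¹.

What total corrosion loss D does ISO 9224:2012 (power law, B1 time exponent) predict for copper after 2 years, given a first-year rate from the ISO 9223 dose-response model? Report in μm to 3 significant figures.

D(2) = 1.50 μm

copper: temperature factor f = +0.126·(-17.2) = -2.1672
  Pd branch = 0.0053·Pd^0.26·e^(0.059·RH+f) = 0.2258 μm/a
  Cl⁻ term: 0.01025·684.5^0.27·exp(0.036·79+0.049·-7.2) = 0.7214
  r_corr = 0.2258 + 0.7214 = 0.9472 μm/a
Long-term exponent b (ISO 9224 Table 2, B1) = 0.667
  D(2) = 0.9472 × 2^0.667 = 0.9472 × 1.588 = 1.504 μm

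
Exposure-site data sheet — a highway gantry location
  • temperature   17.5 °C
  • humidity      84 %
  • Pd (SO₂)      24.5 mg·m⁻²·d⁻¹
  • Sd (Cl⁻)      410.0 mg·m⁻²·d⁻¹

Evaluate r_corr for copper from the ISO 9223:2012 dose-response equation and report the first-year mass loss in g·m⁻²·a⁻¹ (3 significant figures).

copper: f(T) = -0.080·(T−10) [T>10 °C] = -0.6000
  sulphur-dioxide contribution → 0.949 μm/a
  chloride contribution → 2.523 μm/a
  ⇒ r_corr(copper) = 3.472 μm/a
Convert to mass loss: 3.472 μm/a × 8.96 g/cm³ = 31.11 g·m⁻²·a⁻¹

r_corr = 31.1 g·m⁻²·a⁻¹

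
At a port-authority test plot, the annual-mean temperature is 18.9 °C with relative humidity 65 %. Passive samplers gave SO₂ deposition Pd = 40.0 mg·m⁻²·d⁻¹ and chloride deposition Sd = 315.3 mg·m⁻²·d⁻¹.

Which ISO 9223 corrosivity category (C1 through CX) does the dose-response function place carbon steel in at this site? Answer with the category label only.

carbon steel: T>10 °C ⇒ hinge -0.054·(18.9−10) = -0.4806
  Pd branch = 1.77·Pd^0.52·e^(0.02·RH+f) = 27.35 μm/a
  Sd branch = 0.102·Sd^0.62·e^(0.033·RH+0.04·T) = 65.72 μm/a
  r_corr = 27.35 + 65.72 = 93.07 μm/a
93.1 μm/a falls in (80, 200] for carbon steel → category C5

C5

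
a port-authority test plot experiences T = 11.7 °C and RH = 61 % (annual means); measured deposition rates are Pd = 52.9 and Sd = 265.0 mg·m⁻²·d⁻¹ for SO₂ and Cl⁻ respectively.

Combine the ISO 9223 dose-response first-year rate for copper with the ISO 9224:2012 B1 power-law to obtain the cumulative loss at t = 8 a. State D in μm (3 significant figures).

copper: temperature factor f = -0.080·(1.7) = -0.1360
  sulphur-dioxide contribution → 0.4746 μm/a
  chloride contribution → 0.7374 μm/a
  ⇒ r_corr(copper) = 1.212 μm/a
Power-law: D(8) = r_corr · 8^0.667
  D(8) = 1.212 × 8^0.667 = 1.212 × 4.003 = 4.851 μm

D(8) = 4.85 μm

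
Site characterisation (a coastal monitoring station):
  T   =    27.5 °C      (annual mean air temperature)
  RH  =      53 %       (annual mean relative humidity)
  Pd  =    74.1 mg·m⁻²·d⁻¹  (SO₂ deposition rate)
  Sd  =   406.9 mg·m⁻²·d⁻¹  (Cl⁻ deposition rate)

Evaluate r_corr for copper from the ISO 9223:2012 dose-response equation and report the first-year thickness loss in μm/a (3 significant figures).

copper: temperature factor f = -0.080·(17.5) = -1.4000
  SO₂ term: 0.0053·74.1^0.26·exp(0.059·53-1.4000) = 0.0913
  Cl⁻ term: 0.01025·406.9^0.27·exp(0.036·53+0.049·27.5) = 1.346
  sum: 0.0913 + 1.346 → r_corr = 1.438 μm/a

r_corr = 1.44 μm/a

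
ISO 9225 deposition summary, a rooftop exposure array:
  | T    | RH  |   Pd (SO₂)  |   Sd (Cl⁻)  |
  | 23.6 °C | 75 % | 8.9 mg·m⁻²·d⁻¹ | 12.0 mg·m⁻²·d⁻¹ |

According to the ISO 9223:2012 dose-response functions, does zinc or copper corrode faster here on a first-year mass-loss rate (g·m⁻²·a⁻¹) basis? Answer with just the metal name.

zinc: f(T) = -0.071·(T−10) [T>10 °C] = -0.9656
  Pd branch = 0.0129·Pd^0.44·e^(0.046·RH+f) = 0.4048 μm/a
  Sd branch = 0.0175·Sd^0.57·e^(0.008·RH+0.085·T) = 0.9771 μm/a
  sum: 0.4048 + 0.9771 → r_corr = 1.382 μm/a
  mass loss = 1.382 μm/a × 7.14 g/cm³ = 9.867 g·m⁻²·a⁻¹
copper: T>10 °C ⇒ hinge -0.080·(23.6−10) = -1.0880
  Pd branch = 0.0053·Pd^0.26·e^(0.059·RH+f) = 0.2632 μm/a
  Sd branch = 0.01025·Sd^0.27·e^(0.036·RH+0.049·T) = 0.9482 μm/a
  sum: 0.2632 + 0.9482 → r_corr = 1.211 μm/a
  mass loss = 1.211 μm/a × 8.96 g/cm³ = 10.85 g·m⁻²·a⁻¹
Ordering by g·m⁻²·a⁻¹: copper (10.9) > zinc (9.87)

copper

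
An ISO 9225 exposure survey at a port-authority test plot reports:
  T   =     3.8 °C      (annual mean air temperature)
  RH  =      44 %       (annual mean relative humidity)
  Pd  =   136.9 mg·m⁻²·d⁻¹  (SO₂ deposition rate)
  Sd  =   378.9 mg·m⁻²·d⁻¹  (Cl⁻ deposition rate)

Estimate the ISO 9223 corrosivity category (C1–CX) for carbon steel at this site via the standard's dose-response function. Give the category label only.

C3

carbon steel: temperature factor f = +0.150·(-6.2) = -0.9300
  SO₂ term: 1.77·136.9^0.52·exp(0.02·44-0.9300) = 21.74
  Sd branch = 0.102·Sd^0.62·e^(0.033·RH+0.04·T) = 20.13 μm/a
  sum: 21.74 + 20.13 → r_corr = 41.87 μm/a
Category bounds: 25…50 μm/a bracket r_corr ⇒ C3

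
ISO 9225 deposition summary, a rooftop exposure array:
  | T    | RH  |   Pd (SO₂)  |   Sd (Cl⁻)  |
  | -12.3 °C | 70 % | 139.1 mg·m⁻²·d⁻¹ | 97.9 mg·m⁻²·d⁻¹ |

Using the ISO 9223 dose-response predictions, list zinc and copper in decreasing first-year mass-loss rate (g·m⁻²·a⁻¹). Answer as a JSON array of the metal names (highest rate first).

zinc: T≤10 °C ⇒ hinge +0.038·(-12.3−10) = -0.8474
  Pd branch = 0.0129·Pd^0.44·e^(0.046·RH+f) = 1.214 μm/a
  Sd branch = 0.0175·Sd^0.57·e^(0.008·RH+0.085·T) = 0.1469 μm/a
  sum: 1.214 + 0.1469 → r_corr = 1.36 μm/a
  mass loss = 1.36 μm/a × 7.14 g/cm³ = 9.713 g·m⁻²·a⁻¹
copper: temperature factor f = +0.126·(-22.3) = -2.8098
  Pd branch = 0.0053·Pd^0.26·e^(0.059·RH+f) = 0.0716 μm/a
  Cl⁻ term: 0.01025·97.9^0.27·exp(0.036·70+0.049·-12.3) = 0.2404
  r_corr = 0.0716 + 0.2404 = 0.312 μm/a
  mass loss = 0.312 μm/a × 8.96 g/cm³ = 2.795 g·m⁻²·a⁻¹
Ordering by g·m⁻²·a⁻¹: zinc (9.71) > copper (2.8)

["zinc", "copper"]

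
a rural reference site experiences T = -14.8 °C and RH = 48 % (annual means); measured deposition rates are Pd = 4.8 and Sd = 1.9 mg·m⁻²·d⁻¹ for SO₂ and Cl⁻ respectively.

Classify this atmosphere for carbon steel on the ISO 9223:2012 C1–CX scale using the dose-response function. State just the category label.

carbon steel: f(T) = +0.150·(T−10) [T≤10 °C] = -3.7200
  Pd branch = 1.77·Pd^0.52·e^(0.02·RH+f) = 0.2533 μm/a
  Sd branch = 0.102·Sd^0.62·e^(0.033·RH+0.04·T) = 0.4095 μm/a
  sum: 0.2533 + 0.4095 → r_corr = 0.6628 μm/a
0.663 μm/a falls in (0, 1.3] for carbon steel → category C1

C1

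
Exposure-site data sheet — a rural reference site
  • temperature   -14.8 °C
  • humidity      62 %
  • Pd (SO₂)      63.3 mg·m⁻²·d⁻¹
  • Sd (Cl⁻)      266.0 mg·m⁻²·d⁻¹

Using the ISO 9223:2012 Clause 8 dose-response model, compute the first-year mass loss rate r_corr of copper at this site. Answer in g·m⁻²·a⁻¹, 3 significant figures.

r_corr = 2.11 g·m⁻²·a⁻¹

copper: f(T) = +0.126·(T−10) [T≤10 °C] = -3.1248
  SO₂ term: 0.0053·63.3^0.26·exp(0.059·62-3.1248) = 0.02656
  Sd branch = 0.01025·Sd^0.27·e^(0.036·RH+0.049·T) = 0.2089 μm/a
  sum: 0.02656 + 0.2089 → r_corr = 0.2354 μm/a
Convert to mass loss: 0.2354 μm/a × 8.96 g/cm³ = 2.109 g·m⁻²·a⁻¹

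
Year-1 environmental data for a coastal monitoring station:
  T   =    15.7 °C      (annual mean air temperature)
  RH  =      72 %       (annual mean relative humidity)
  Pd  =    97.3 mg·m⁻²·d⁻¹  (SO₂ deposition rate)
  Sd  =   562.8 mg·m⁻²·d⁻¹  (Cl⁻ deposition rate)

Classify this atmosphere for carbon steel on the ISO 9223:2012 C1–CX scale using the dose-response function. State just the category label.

carbon steel: f(T) = -0.054·(T−10) [T>10 °C] = -0.3078
  SO₂ term: 1.77·97.3^0.52·exp(0.02·72-0.3078) = 59.36
  Sd branch = 0.102·Sd^0.62·e^(0.033·RH+0.04·T) = 104.3 μm/a
  sum: 59.36 + 104.3 → r_corr = 163.7 μm/a
Category bounds: 80…200 μm/a bracket r_corr ⇒ C5

C5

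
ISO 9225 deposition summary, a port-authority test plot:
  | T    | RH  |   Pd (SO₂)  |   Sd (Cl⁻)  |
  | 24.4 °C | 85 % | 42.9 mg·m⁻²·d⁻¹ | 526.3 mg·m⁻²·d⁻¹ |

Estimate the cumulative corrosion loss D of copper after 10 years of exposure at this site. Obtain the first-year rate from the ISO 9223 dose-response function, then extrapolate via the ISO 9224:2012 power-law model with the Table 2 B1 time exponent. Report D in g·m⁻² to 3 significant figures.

copper: temperature factor f = -0.080·(14.4) = -1.1520
  sulphur-dioxide contribution → 0.6705 μm/a
  chloride contribution → 3.923 μm/a
  ⇒ r_corr(copper) = 4.594 μm/a
ISO 9224: D(t) = r_corr · t^b with b = 0.667 (copper, B1)
  D(10) = 4.594 × 10^0.667 = 4.594 × 4.645 = 21.34 μm
  Mass loss = 21.34 μm × 8.96 g/cm³ = 191.2 g·m⁻²

D(10) = 191 g·m⁻²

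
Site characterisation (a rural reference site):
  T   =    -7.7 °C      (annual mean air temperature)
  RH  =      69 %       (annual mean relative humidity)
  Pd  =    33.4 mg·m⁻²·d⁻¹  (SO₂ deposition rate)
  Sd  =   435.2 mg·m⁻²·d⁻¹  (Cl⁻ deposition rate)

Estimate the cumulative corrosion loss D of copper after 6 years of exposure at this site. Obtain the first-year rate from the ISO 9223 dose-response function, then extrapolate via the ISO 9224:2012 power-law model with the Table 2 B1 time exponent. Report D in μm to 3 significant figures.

D(6) = 1.71 μm

copper: T≤10 °C ⇒ hinge +0.126·(-7.7−10) = -2.2302
  Pd branch = 0.0053·Pd^0.26·e^(0.059·RH+f) = 0.08316 μm/a
  Cl⁻ term: 0.01025·435.2^0.27·exp(0.036·69+0.049·-7.7) = 0.4346
  r_corr = 0.08316 + 0.4346 = 0.5178 μm/a
Power-law: D(6) = r_corr · 6^0.667
  D(6) = 0.5178 × 6^0.667 = 0.5178 × 3.304 = 1.711 μm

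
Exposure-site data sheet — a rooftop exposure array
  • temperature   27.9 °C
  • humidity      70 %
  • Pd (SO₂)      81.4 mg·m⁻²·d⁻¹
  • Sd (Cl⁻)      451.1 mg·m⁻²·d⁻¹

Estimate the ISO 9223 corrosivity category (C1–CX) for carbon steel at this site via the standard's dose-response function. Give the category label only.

C5

carbon steel: f(T) = -0.054·(T−10) [T>10 °C] = -0.9666
  SO₂ term: 1.77·81.4^0.52·exp(0.02·70-0.9666) = 26.9
  Cl⁻ term: 0.102·451.1^0.62·exp(0.033·70+0.04·27.9) = 138.7
  sum: 26.9 + 138.7 → r_corr = 165.6 μm/a
Category bounds: 80…200 μm/a bracket r_corr ⇒ C5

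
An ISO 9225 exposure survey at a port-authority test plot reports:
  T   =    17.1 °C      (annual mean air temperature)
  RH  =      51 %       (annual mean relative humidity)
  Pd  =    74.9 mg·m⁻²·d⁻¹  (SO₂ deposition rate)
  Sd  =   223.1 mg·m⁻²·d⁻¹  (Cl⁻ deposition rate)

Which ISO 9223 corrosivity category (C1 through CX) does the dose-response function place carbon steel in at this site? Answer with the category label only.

carbon steel: temperature factor f = -0.054·(7.1) = -0.3834
  Pd branch = 1.77·Pd^0.52·e^(0.02·RH+f) = 31.56 μm/a
  Cl⁻ term: 0.102·223.1^0.62·exp(0.033·51+0.04·17.1) = 31.09
  r_corr = 31.56 + 31.09 = 62.65 μm/a
ISO 9223 Table 2 (carbon steel): 50 < 62.7 ≤ 80 μm/a ⇒ C4

C4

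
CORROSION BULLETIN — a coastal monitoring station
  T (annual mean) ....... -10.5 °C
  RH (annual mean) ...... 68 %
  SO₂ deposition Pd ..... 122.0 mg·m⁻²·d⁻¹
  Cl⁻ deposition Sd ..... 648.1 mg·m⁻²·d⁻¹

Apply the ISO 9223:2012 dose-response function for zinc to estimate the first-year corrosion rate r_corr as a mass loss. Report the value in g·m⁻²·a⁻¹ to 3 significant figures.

r_corr = 11.5 g·m⁻²·a⁻¹

zinc: f(T) = +0.038·(T−10) [T≤10 °C] = -0.7790
  SO₂ term: 0.0129·122.0^0.44·exp(0.046·68-0.7790) = 1.119
  Cl⁻ term: 0.0175·648.1^0.57·exp(0.008·68+0.085·-10.5) = 0.4947
  r_corr = 1.119 + 0.4947 = 1.613 μm/a
Convert to mass loss: 1.613 μm/a × 7.14 g/cm³ = 11.52 g·m⁻²·a⁻¹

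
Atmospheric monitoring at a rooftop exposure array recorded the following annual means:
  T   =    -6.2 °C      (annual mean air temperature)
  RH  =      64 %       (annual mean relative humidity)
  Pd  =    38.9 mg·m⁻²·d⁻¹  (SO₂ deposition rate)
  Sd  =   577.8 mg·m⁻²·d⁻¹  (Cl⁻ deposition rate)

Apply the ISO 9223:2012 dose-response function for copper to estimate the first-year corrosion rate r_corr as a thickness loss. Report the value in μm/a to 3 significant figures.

copper: f(T) = +0.126·(T−10) [T≤10 °C] = -2.0412
  sulphur-dioxide contribution → 0.07782 μm/a
  chloride contribution → 0.4218 μm/a
  total first-year rate 0.4996 μm/a

r_corr = 0.500 μm/a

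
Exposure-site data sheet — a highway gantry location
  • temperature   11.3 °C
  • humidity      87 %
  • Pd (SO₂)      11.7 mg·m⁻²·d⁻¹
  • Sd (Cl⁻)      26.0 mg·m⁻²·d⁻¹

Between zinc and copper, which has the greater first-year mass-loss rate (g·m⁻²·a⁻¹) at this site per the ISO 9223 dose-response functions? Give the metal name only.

zinc: T>10 °C ⇒ hinge -0.071·(11.3−10) = -0.0923
  Pd branch = 0.0129·Pd^0.44·e^(0.046·RH+f) = 1.899 μm/a
  Cl⁻ term: 0.0175·26.0^0.57·exp(0.008·87+0.085·11.3) = 0.5875
  sum: 1.899 + 0.5875 → r_corr = 2.487 μm/a
  mass loss = 2.487 μm/a × 7.14 g/cm³ = 17.75 g·m⁻²·a⁻¹
copper: T>10 °C ⇒ hinge -0.080·(11.3−10) = -0.1040
  SO₂ term: 0.0053·11.7^0.26·exp(0.059·87-0.1040) = 1.535
  Cl⁻ term: 0.01025·26.0^0.27·exp(0.036·87+0.049·11.3) = 0.985
  sum: 1.535 + 0.985 → r_corr = 2.52 μm/a
  mass loss = 2.52 μm/a × 8.96 g/cm³ = 22.58 g·m⁻²·a⁻¹
Ordering by g·m⁻²·a⁻¹: copper (22.6) > zinc (17.8)

copper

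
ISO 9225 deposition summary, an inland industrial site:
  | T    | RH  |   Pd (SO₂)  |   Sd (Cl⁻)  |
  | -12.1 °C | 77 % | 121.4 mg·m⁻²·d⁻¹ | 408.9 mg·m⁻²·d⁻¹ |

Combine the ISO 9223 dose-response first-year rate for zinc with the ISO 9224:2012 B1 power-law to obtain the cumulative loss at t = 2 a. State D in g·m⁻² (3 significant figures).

zinc: T≤10 °C ⇒ hinge +0.038·(-12.1−10) = -0.8398
  Pd branch = 0.0129·Pd^0.44·e^(0.046·RH+f) = 1.589 μm/a
  Cl⁻ term: 0.0175·408.9^0.57·exp(0.008·77+0.085·-12.1) = 0.3569
  sum: 1.589 + 0.3569 → r_corr = 1.946 μm/a
ISO 9224: D(t) = r_corr · t^b with b = 0.813 (zinc, B1)
  D(2) = 1.946 × 2^0.813 = 1.946 × 1.757 = 3.419 μm
  Mass loss = 3.419 μm × 7.14 g/cm³ = 24.41 g·m⁻²

D(2) = 24.4 g·m⁻²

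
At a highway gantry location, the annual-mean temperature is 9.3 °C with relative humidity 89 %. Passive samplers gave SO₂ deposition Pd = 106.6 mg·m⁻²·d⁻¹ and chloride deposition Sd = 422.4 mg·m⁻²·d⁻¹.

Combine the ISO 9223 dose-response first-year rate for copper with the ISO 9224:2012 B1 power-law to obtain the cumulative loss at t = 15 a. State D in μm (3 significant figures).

copper: T≤10 °C ⇒ hinge +0.126·(9.3−10) = -0.0882
  SO₂ term: 0.0053·106.6^0.26·exp(0.059·89-0.0882) = 3.117
  Cl⁻ term: 0.01025·422.4^0.27·exp(0.036·89+0.049·9.3) = 2.037
  r_corr = 3.117 + 2.037 = 5.154 μm/a
Long-term exponent b (ISO 9224 Table 2, B1) = 0.667
  D(15) = 5.154 × 15^0.667 = 5.154 × 6.088 = 31.37 μm

D(15) = 31.4 μm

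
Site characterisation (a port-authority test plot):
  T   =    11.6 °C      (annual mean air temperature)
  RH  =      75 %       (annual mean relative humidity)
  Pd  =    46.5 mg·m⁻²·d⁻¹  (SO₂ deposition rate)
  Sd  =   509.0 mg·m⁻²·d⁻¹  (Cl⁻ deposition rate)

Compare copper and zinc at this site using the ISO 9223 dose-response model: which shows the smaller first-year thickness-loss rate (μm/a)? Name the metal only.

copper: f(T) = -0.080·(T−10) [T>10 °C] = -0.1280
  SO₂ term: 0.0053·46.5^0.26·exp(0.059·75-0.1280) = 1.057
  Cl⁻ term: 0.01025·509.0^0.27·exp(0.036·75+0.049·11.6) = 1.449
  r_corr = 1.057 + 1.449 = 2.505 μm/a
zinc: temperature factor f = -0.071·(1.6) = -0.1136
  Pd branch = 0.0129·Pd^0.44·e^(0.046·RH+f) = 1.964 μm/a
  Cl⁻ term: 0.0175·509.0^0.57·exp(0.008·75+0.085·11.6) = 2.983
  sum: 1.964 + 2.983 → r_corr = 4.948 μm/a
Ordering by μm/a: zinc (4.95) > copper (2.51)

copper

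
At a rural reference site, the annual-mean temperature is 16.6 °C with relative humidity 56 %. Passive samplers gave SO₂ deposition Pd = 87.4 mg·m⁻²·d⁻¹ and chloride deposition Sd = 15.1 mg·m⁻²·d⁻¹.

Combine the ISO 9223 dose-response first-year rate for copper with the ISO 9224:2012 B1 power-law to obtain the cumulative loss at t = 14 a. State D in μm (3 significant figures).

copper: T>10 °C ⇒ hinge -0.080·(16.6−10) = -0.5280
  Pd branch = 0.0053·Pd^0.26·e^(0.059·RH+f) = 0.2721 μm/a
  Cl⁻ term: 0.01025·15.1^0.27·exp(0.036·56+0.049·16.6) = 0.3613
  r_corr = 0.2721 + 0.3613 = 0.6333 μm/a
Power-law: D(14) = r_corr · 14^0.667
  D(14) = 0.6333 × 14^0.667 = 0.6333 × 5.814 = 3.682 μm

D(14) = 3.68 μm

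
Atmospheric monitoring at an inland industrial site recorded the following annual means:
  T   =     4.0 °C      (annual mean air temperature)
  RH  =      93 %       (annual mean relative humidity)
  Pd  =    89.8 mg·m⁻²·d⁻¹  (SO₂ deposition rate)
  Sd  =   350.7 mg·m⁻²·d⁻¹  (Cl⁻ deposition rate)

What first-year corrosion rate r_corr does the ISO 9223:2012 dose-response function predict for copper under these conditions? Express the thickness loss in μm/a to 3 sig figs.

r_corr = 3.66 μm/a

copper: f(T) = +0.126·(T−10) [T≤10 °C] = -0.7560
  Pd branch = 0.0053·Pd^0.26·e^(0.059·RH+f) = 1.935 μm/a
  Cl⁻ term: 0.01025·350.7^0.27·exp(0.036·93+0.049·4.0) = 1.726
  r_corr = 1.935 + 1.726 = 3.661 μm/a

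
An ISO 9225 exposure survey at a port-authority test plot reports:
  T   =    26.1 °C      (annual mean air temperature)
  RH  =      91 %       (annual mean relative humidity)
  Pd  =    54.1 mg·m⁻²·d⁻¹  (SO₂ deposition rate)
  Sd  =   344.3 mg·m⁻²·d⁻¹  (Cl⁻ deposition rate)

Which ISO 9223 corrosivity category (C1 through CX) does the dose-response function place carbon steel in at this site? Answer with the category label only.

CX

carbon steel: f(T) = -0.054·(T−10) [T>10 °C] = -0.8694
  SO₂ term: 1.77·54.1^0.52·exp(0.02·91-0.8694) = 36.48
  Cl⁻ term: 0.102·344.3^0.62·exp(0.033·91+0.04·26.1) = 218.3
  sum: 36.48 + 218.3 → r_corr = 254.8 μm/a
255 μm/a falls in (200, 700] for carbon steel → category CX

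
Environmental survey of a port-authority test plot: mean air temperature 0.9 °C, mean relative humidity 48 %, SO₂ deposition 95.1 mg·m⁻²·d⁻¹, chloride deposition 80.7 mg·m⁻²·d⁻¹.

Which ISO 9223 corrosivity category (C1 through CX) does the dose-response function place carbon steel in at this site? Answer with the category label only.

carbon steel: T≤10 °C ⇒ hinge +0.150·(0.9−10) = -1.3650
  SO₂ term: 1.77·95.1^0.52·exp(0.02·48-1.3650) = 12.61
  Cl⁻ term: 0.102·80.7^0.62·exp(0.033·48+0.04·0.9) = 7.842
  sum: 12.61 + 7.842 → r_corr = 20.45 μm/a
ISO 9223 Table 2 (carbon steel): 1.3 < 20.5 ≤ 25 μm/a ⇒ C2

C2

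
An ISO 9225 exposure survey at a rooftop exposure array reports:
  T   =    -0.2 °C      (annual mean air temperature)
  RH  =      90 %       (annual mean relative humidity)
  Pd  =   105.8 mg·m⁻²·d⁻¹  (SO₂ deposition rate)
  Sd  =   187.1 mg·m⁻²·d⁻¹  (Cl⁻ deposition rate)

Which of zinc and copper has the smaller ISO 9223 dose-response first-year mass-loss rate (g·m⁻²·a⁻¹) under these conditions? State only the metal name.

zinc: T≤10 °C ⇒ hinge +0.038·(-0.2−10) = -0.3876
  SO₂ term: 0.0129·105.8^0.44·exp(0.046·90-0.3876) = 4.276
  Sd branch = 0.0175·Sd^0.57·e^(0.008·RH+0.085·T) = 0.6973 μm/a
  r_corr = 4.276 + 0.6973 = 4.973 μm/a
  mass loss = 4.973 μm/a × 7.14 g/cm³ = 35.51 g·m⁻²·a⁻¹
copper: f(T) = +0.126·(T−10) [T≤10 °C] = -1.2852
  Pd branch = 0.0053·Pd^0.26·e^(0.059·RH+f) = 0.9968 μm/a
  Cl⁻ term: 0.01025·187.1^0.27·exp(0.036·90+0.049·-0.2) = 1.064
  sum: 0.9968 + 1.064 → r_corr = 2.061 μm/a
  mass loss = 2.061 μm/a × 8.96 g/cm³ = 18.47 g·m⁻²·a⁻¹
Ordering by g·m⁻²·a⁻¹: zinc (35.5) > copper (18.5)

copper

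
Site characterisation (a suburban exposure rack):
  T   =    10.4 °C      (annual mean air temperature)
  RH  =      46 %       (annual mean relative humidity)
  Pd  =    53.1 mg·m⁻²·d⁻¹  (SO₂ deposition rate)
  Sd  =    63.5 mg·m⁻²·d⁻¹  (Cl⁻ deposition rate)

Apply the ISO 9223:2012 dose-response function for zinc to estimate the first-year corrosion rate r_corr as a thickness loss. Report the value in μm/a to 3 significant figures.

r_corr = 1.25 μm/a

zinc: T>10 °C ⇒ hinge -0.071·(10.4−10) = -0.0284
  SO₂ term: 0.0129·53.1^0.44·exp(0.046·46-0.0284) = 0.5974
  Cl⁻ term: 0.0175·63.5^0.57·exp(0.008·46+0.085·10.4) = 0.6522
  r_corr = 0.5974 + 0.6522 = 1.25 μm/a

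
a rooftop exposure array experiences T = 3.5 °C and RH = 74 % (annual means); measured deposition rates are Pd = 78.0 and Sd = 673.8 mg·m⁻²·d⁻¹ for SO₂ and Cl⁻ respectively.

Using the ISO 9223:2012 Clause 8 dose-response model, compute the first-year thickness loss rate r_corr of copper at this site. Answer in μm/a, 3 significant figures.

r_corr = 1.58 μm/a

copper: f(T) = +0.126·(T−10) [T≤10 °C] = -0.8190
  sulphur-dioxide contribution → 0.571 μm/a
  chloride contribution → 1.014 μm/a
  ⇒ r_corr(copper) = 1.585 μm/a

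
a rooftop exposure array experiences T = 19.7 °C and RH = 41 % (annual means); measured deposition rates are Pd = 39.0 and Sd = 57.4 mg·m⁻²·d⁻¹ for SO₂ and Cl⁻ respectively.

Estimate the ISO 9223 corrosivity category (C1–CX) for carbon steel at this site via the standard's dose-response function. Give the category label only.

C3

carbon steel: f(T) = -0.054·(T−10) [T>10 °C] = -0.5238
  Pd branch = 1.77·Pd^0.52·e^(0.02·RH+f) = 15.99 μm/a
  Sd branch = 0.102·Sd^0.62·e^(0.033·RH+0.04·T) = 10.69 μm/a
  r_corr = 15.99 + 10.69 = 26.68 μm/a
ISO 9223 Table 2 (carbon steel): 25 < 26.7 ≤ 50 μm/a ⇒ C3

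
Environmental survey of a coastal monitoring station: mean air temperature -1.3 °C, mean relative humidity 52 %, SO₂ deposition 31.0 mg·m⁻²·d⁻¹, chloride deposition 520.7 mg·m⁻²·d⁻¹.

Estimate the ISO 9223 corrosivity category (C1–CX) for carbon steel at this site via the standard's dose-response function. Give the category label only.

carbon steel: f(T) = +0.150·(T−10) [T≤10 °C] = -1.6950
  sulphur-dioxide contribution → 5.483 μm/a
  chloride contribution → 26.03 μm/a
  ⇒ r_corr(carbon steel) = 31.52 μm/a
31.5 μm/a falls in (25, 50] for carbon steel → category C3

C3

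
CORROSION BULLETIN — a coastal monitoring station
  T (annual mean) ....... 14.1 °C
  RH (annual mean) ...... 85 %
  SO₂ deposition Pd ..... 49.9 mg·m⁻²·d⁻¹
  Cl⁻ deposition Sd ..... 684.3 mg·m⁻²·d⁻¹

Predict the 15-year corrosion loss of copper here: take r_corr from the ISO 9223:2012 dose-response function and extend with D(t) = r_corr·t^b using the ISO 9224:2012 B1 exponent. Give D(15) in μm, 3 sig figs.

D(15) = 25.2 μm

copper: T>10 °C ⇒ hinge -0.080·(14.1−10) = -0.3280
  SO₂ term: 0.0053·49.9^0.26·exp(0.059·85-0.3280) = 1.59
  Cl⁻ term: 0.01025·684.3^0.27·exp(0.036·85+0.049·14.1) = 2.542
  r_corr = 1.59 + 2.542 = 4.132 μm/a
ISO 9224: D(t) = r_corr · t^b with b = 0.667 (copper, B1)
  D(15) = 4.132 × 15^0.667 = 4.132 × 6.088 = 25.15 μm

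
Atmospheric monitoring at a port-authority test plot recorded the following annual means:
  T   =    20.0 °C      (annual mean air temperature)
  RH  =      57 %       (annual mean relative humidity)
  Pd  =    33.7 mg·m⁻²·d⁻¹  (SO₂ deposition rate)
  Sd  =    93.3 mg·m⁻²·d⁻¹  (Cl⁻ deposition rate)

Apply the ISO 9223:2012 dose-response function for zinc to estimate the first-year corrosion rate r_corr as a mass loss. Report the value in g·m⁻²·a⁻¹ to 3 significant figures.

zinc: f(T) = -0.071·(T−10) [T>10 °C] = -0.7100
  sulphur-dioxide contribution → 0.4103 μm/a
  chloride contribution → 2.005 μm/a
  ⇒ r_corr(zinc) = 2.416 μm/a
Convert to mass loss: 2.416 μm/a × 7.14 g/cm³ = 17.25 g·m⁻²·a⁻¹

r_corr = 17.2 g·m⁻²·a⁻¹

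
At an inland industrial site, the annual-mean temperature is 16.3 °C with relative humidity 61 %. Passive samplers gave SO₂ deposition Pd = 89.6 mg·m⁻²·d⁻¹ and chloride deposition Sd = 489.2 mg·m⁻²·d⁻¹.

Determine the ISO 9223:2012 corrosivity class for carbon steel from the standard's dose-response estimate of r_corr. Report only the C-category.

C5

carbon steel: temperature factor f = -0.054·(6.3) = -0.3402
  sulphur-dioxide contribution → 44.18 μm/a
  chloride contribution → 68.15 μm/a
  total first-year rate 112.3 μm/a
Category bounds: 80…200 μm/a bracket r_corr ⇒ C5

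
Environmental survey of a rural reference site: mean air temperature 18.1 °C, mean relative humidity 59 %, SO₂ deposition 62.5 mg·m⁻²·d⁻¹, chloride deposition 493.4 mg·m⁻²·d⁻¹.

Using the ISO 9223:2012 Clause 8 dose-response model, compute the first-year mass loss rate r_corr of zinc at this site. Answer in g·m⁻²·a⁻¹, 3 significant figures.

r_corr = 36.8 g·m⁻²·a⁻¹

zinc: T>10 °C ⇒ hinge -0.071·(18.1−10) = -0.5751
  Pd branch = 0.0129·Pd^0.44·e^(0.046·RH+f) = 0.6756 μm/a
  Sd branch = 0.0175·Sd^0.57·e^(0.008·RH+0.085·T) = 4.48 μm/a
  sum: 0.6756 + 4.48 → r_corr = 5.156 μm/a
Convert to mass loss: 5.156 μm/a × 7.14 g/cm³ = 36.81 g·m⁻²·a⁻¹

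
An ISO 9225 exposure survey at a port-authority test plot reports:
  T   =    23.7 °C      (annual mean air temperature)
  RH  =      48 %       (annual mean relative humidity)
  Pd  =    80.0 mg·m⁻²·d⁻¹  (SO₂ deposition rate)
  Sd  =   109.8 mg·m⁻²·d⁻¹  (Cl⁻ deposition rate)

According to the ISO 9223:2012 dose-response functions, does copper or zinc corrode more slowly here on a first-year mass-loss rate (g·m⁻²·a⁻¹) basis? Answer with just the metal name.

copper: temperature factor f = -0.080·(13.7) = -1.0960
  sulphur-dioxide contribution → 0.09398 μm/a
  chloride contribution → 0.6554 μm/a
  total first-year rate 0.7494 μm/a
  mass loss = 0.7494 μm/a × 8.96 g/cm³ = 6.714 g·m⁻²·a⁻¹
zinc: f(T) = -0.071·(T−10) [T>10 °C] = -0.9727
  sulphur-dioxide contribution → 0.3051 μm/a
  chloride contribution → 2.804 μm/a
  total first-year rate 3.109 μm/a
  mass loss = 3.109 μm/a × 7.14 g/cm³ = 22.2 g·m⁻²·a⁻¹
Ordering by g·m⁻²·a⁻¹: zinc (22.2) > copper (6.71)

copper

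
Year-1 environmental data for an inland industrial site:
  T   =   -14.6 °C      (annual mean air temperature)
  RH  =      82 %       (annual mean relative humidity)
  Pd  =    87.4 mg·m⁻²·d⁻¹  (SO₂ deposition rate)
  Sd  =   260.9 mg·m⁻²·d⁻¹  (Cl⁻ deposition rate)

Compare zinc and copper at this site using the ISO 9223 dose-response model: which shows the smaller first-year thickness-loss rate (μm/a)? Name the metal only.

copper

zinc: temperature factor f = +0.038·(-24.6) = -0.9348
  sulphur-dioxide contribution → 1.574 μm/a
  chloride contribution → 0.2325 μm/a
  ⇒ r_corr(zinc) = 1.807 μm/a
copper: temperature factor f = +0.126·(-24.6) = -3.0996
  sulphur-dioxide contribution → 0.09639 μm/a
  chloride contribution → 0.431 μm/a
  total first-year rate 0.5274 μm/a
Ordering by μm/a: zinc (1.81) > copper (0.527)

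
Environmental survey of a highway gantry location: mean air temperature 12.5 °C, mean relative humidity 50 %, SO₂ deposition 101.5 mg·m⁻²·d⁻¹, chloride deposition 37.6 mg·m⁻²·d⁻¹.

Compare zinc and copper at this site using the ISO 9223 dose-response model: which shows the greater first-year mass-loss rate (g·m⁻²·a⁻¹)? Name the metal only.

zinc: f(T) = -0.071·(T−10) [T>10 °C] = -0.1775
  sulphur-dioxide contribution → 0.8227 μm/a
  chloride contribution → 0.5971 μm/a
  ⇒ r_corr(zinc) = 1.42 μm/a
  mass loss = 1.42 μm/a × 7.14 g/cm³ = 10.14 g·m⁻²·a⁻¹
copper: temperature factor f = -0.080·(2.5) = -0.2000
  sulphur-dioxide contribution → 0.2756 μm/a
  chloride contribution → 0.3046 μm/a
  ⇒ r_corr(copper) = 0.5802 μm/a
  mass loss = 0.5802 μm/a × 8.96 g/cm³ = 5.199 g·m⁻²·a⁻¹
Ordering by g·m⁻²·a⁻¹: zinc (10.1) > copper (5.2)

zinc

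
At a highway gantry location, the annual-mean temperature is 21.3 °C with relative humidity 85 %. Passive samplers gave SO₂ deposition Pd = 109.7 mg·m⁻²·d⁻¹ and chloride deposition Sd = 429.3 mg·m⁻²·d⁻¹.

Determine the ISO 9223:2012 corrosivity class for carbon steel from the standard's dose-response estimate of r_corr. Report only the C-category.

carbon steel: f(T) = -0.054·(T−10) [T>10 °C] = -0.6102
  sulphur-dioxide contribution → 60.56 μm/a
  chloride contribution → 169.5 μm/a
  total first-year rate 230 μm/a
Category bounds: 200…700 μm/a bracket r_corr ⇒ CX

CX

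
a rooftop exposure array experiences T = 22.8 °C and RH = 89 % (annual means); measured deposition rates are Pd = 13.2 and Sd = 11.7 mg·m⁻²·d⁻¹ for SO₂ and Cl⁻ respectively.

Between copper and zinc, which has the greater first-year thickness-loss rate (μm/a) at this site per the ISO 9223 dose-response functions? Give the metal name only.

copper

copper: T>10 °C ⇒ hinge -0.080·(22.8−10) = -1.0240
  sulphur-dioxide contribution → 0.7102 μm/a
  chloride contribution → 1.499 μm/a
  total first-year rate 2.209 μm/a
zinc: f(T) = -0.071·(T−10) [T>10 °C] = -0.9088
  sulphur-dioxide contribution → 0.9704 μm/a
  chloride contribution → 1.006 μm/a
  ⇒ r_corr(zinc) = 1.977 μm/a
Ordering by μm/a: copper (2.21) > zinc (1.98)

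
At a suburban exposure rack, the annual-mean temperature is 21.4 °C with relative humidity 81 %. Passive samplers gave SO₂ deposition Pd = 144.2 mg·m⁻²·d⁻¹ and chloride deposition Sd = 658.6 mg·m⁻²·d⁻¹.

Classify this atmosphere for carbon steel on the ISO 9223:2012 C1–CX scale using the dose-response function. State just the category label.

carbon steel: T>10 °C ⇒ hinge -0.054·(21.4−10) = -0.6156
  Pd branch = 1.77·Pd^0.52·e^(0.02·RH+f) = 64.1 μm/a
  Cl⁻ term: 0.102·658.6^0.62·exp(0.033·81+0.04·21.4) = 194.4
  r_corr = 64.1 + 194.4 = 258.5 μm/a
ISO 9223 Table 2 (carbon steel): 200 < 259 ≤ 700 μm/a ⇒ CX

CX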